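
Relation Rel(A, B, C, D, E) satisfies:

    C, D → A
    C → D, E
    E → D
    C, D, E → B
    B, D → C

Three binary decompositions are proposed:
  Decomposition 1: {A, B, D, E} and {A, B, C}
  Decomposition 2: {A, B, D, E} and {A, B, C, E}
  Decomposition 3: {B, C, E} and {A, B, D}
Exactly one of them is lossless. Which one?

Decomposition 1: common = {A, B}, closure = {A, B} → lossy.
Decomposition 2: common = {A, B, E}, closure = {A, B, C, D, E} → lossless.
Decomposition 3: common = {B}, closure = {B} → lossy.

Decomposition 2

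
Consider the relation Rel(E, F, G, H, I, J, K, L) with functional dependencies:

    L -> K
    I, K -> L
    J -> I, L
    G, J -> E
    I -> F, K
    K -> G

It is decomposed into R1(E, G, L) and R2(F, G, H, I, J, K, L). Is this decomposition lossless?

Common attributes: R1 ∩ R2 = {G, L}.
Closure of {G, L}: L → K applies, adding K. So (G, L)⁺ = {G, K, L}.
The closure contains neither all of R1 = {E, G, L} nor all of R2 = {F, G, H, I, J, K, L}, so the common attributes are not a superkey of either fragment. The join is lossy.

No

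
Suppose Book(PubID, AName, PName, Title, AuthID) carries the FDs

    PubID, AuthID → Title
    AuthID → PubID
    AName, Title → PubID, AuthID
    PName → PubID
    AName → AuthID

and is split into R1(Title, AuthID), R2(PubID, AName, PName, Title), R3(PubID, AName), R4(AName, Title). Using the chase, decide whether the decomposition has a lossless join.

Chase test. Columns are PubID, AName, PName, Title, AuthID; row i has aⱼ where attribute j ∈ Ri, else bᵢⱼ.
Initial tableau (one row per fragment):
  row 1: b11 b12 b13 a4 a5
  row 2: a1 a2 a3 a4 b25
  row 3: a1 a2 b33 b34 b35
  row 4: b41 a2 b43 a4 b45
Rows 2 and 4 agree on AName, Title; apply AName, Title→PubID, AuthID and equate their PubID, AuthID entries.
Rows 2 and 3 agree on AName; apply AName→AuthID and equate their AuthID entries.
Rows 2 and 3 agree on PubID, AuthID; apply PubID, AuthID→Title and equate their Title entries.
No row becomes fully distinguished — the join is lossy.

No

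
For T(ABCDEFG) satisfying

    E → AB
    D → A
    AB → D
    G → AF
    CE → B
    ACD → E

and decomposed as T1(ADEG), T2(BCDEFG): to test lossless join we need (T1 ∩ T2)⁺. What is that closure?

T1 ∩ T2 = {DEG}.
E → AB applies, adding AB
G → AF applies, adding F
Closure: {ABDEFG}.

ABDEFG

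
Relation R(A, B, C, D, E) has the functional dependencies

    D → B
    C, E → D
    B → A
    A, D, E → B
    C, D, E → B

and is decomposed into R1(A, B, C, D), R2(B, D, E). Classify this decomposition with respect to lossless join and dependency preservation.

lossy and not dependency-preserving

Lossless test: (B, D)⁺ = {A, B, D}, which is a superkey of neither fragment — lossy.
Dependency preservation: the restricted closure of {C, E} across the fragments never reaches {D}, so C, E → D cannot be enforced without a join — not preserved.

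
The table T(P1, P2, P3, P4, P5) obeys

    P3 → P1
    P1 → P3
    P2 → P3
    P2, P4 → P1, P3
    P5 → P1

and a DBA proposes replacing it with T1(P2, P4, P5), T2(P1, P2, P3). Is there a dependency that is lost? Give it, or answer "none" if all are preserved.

P5 → P1

Check P5 → P1: no single fragment contains all of {P1, P5}, and the restricted closure of {P5} across the fragments never reaches {P1}.
P3 → P1 is preserved.
P1 → P3 is preserved.
P2 → P3 is preserved.
P2, P4 → P1, P3 is preserved.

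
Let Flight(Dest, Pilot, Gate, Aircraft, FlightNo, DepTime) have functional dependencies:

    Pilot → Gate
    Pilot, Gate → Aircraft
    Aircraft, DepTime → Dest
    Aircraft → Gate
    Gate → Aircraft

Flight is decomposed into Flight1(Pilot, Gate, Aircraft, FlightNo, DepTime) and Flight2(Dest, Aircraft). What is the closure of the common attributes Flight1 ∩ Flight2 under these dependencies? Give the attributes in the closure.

Flight1 ∩ Flight2 = {Aircraft}.
Aircraft → Gate applies, adding Gate
Closure: {Gate, Aircraft}.

Gate, Aircraft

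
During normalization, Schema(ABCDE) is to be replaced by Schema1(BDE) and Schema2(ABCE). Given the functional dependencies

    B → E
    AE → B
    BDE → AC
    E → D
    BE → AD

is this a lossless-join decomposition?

Common attributes: Schema1 ∩ Schema2 = {BE}.
Closure of {BE}: E → D applies, adding D; BE → AD applies, adding A; BDE → AC applies, adding C. So (BE)⁺ = {ABCDE}.
This closure contains every attribute of Schema1, so Schema1 ∩ Schema2 → Schema1. The join is lossless.

Yes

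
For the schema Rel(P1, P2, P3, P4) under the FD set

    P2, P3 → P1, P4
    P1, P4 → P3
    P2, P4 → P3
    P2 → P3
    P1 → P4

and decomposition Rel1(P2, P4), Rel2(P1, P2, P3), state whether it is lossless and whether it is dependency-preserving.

lossless but not dependency-preserving

Lossless test: (P2)⁺ = {P1, P2, P3, P4}, which contains all of one fragment — lossless.
Dependency preservation: the restricted closure of {P1} across the fragments never reaches {P4}, so P1 → P4 cannot be enforced without a join — not preserved.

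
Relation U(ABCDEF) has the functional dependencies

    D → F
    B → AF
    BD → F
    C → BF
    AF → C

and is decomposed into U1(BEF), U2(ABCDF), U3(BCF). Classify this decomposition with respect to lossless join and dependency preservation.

lossy but dependency-preserving

Lossless test (chase): Rows 1 and 2 agree on B; apply B→AF and equate their AF entries. Rows 1 and 3 agree on B; apply B→AF and equate their AF entries. Rows 1 and 2 agree on AF; apply AF→C and equate their C entries. No row becomes fully distinguished — the join is lossy.
Dependency preservation: every FD's attributes lie within a single fragment, so each can be enforced locally — preserved.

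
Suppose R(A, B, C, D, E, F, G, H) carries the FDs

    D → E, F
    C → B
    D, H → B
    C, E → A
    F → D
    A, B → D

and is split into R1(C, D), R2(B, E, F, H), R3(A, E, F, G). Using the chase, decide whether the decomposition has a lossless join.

Chase test. Columns are A, B, C, D, E, F, G, H; row i has aⱼ where attribute j ∈ Ri, else bᵢⱼ.
Initial tableau (one row per fragment):
  row 1: b11 b12 a3 a4 b15 b16 b17 b18
  row 2: b21 a2 b23 b24 a5 a6 b27 a8
  row 3: a1 b32 b33 b34 a5 a6 a7 b38
Rows 2 and 3 agree on F; apply F→D and equate their D entries.
No row becomes fully distinguished — the join is lossy.

No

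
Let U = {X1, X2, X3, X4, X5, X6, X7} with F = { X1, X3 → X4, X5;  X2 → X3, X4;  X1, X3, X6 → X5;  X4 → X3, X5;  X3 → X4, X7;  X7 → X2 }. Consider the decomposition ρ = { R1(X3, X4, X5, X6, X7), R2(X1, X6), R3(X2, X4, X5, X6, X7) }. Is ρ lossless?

Chase test. Columns are X1, X2, X3, X4, X5, X6, X7; row i has aⱼ where attribute j ∈ Ri, else bᵢⱼ.
Initial tableau (one row per fragment):
  row 1: b11 b12 a3 a4 a5 a6 a7
  row 2: a1 b22 b23 b24 b25 a6 b27
  row 3: b31 a2 b33 a4 a5 a6 a7
Rows 1 and 3 agree on X4; apply X4→X3, X5 and equate their X3, X5 entries.
Rows 1 and 3 agree on X7; apply X7→X2 and equate their X2 entries.
No row becomes fully distinguished — the join is lossy.

No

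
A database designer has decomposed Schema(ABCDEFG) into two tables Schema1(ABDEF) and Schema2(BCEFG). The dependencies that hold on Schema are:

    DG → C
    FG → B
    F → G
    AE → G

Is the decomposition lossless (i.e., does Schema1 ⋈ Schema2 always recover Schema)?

No

Common attributes: Schema1 ∩ Schema2 = {BEF}.
Closure of {BEF}: F → G applies, adding G. So (BEF)⁺ = {BEFG}.
The closure contains neither all of Schema1 = {ABDEF} nor all of Schema2 = {BCEFG}, so the common attributes are not a superkey of either fragment. The join is lossy.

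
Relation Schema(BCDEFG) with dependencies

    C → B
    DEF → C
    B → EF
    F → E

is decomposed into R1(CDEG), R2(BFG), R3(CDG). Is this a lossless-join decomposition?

Chase test. Columns are BCDEFG; row i has aⱼ where attribute j ∈ Ri, else bᵢⱼ.
Initial tableau (one row per fragment):
  row 1: b11 a2 a3 a4 b15 a6
  row 2: a1 b22 b23 b24 a5 a6
  row 3: b31 a2 a3 b34 b35 a6
Rows 1 and 3 agree on C; apply C→B and equate their B entries.
Rows 1 and 3 agree on B; apply B→EF and equate their EF entries.
No row becomes fully distinguished — the join is lossy.

No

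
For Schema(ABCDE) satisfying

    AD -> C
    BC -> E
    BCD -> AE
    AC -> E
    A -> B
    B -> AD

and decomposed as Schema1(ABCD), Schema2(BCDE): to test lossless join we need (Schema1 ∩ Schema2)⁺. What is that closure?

Schema1 ∩ Schema2 = {BCD}.
BC → E applies, adding E
BCD → AE applies, adding A
Closure: {ABCDE}.

ABCDE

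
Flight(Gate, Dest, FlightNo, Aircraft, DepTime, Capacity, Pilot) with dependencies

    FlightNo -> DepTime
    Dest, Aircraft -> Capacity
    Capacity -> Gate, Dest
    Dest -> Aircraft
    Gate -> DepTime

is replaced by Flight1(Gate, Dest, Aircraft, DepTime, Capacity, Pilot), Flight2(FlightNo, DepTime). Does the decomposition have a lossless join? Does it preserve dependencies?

lossy but dependency-preserving

Lossless test: (DepTime)⁺ = {DepTime}, which is a superkey of neither fragment — lossy.
Dependency preservation: every FD's attributes lie within a single fragment, so each can be enforced locally — preserved.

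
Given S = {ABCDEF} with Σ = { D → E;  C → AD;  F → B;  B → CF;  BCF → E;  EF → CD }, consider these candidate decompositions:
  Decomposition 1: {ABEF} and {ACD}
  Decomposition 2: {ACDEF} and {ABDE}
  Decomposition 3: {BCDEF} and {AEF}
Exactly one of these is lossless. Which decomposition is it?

Decomposition 1: common = {A}, closure = {A} → lossy.
Decomposition 2: common = {ADE}, closure = {ADE} → lossy.
Decomposition 3: common = {EF}, closure = {ABCDEF} → lossless.

Decomposition 3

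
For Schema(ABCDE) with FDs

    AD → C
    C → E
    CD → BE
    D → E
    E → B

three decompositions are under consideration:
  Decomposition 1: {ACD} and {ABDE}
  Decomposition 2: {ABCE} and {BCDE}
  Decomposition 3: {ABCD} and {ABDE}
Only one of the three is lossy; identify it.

Decomposition 1: common = {AD}, closure = {ABCDE} → lossless.
Decomposition 2: common = {BCE}, closure = {BCE} → lossy.
Decomposition 3: common = {ABD}, closure = {ABCDE} → lossless.

Decomposition 2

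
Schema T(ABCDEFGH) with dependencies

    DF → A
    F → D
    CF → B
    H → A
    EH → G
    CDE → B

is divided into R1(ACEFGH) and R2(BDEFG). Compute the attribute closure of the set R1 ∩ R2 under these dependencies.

ADEFG

R1 ∩ R2 = {EFG}.
F → D applies, adding D
DF → A applies, adding A
Closure: {ADEFG}.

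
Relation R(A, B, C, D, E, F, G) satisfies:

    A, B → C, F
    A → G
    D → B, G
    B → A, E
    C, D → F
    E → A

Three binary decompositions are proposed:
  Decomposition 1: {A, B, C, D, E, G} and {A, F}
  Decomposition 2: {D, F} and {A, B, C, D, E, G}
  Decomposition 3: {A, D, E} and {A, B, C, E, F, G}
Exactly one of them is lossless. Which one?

Decomposition 2

Decomposition 1: common = {A}, closure = {A, G} → lossy.
Decomposition 2: common = {D}, closure = {A, B, C, D, E, F, G} → lossless.
Decomposition 3: common = {A, E}, closure = {A, E, G} → lossy.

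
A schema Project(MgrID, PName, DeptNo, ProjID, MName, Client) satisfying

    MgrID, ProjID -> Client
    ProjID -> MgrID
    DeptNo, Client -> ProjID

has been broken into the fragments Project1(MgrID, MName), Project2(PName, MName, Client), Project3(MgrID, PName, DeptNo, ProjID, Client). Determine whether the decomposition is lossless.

Chase test. Columns are MgrID, PName, DeptNo, ProjID, MName, Client; row i has aⱼ where attribute j ∈ Projecti, else bᵢⱼ.
Initial tableau (one row per fragment):
  row 1: a1 b12 b13 b14 a5 b16
  row 2: b21 a2 b23 b24 a5 a6
  row 3: a1 a2 a3 a4 b35 a6
No row becomes fully distinguished — the join is lossy.

No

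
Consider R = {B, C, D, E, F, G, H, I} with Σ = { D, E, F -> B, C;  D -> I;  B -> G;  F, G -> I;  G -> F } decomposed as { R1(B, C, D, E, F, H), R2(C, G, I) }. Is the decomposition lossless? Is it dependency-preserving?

lossy and not dependency-preserving

Lossless test: (C)⁺ = {C}, which is a superkey of neither fragment — lossy.
Dependency preservation: the restricted closure of {D} across the fragments never reaches {I}, so D → I cannot be enforced without a join — not preserved.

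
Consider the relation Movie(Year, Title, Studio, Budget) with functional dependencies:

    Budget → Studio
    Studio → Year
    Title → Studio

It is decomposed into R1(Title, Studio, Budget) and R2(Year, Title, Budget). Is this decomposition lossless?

Yes

Common attributes: R1 ∩ R2 = {Title, Budget}.
Closure of {Title, Budget}: Budget → Studio applies, adding Studio; Studio → Year applies, adding Year. So (Title, Budget)⁺ = {Year, Title, Studio, Budget}.
This closure contains every attribute of R1, so R1 ∩ R2 → R1. The join is lossless.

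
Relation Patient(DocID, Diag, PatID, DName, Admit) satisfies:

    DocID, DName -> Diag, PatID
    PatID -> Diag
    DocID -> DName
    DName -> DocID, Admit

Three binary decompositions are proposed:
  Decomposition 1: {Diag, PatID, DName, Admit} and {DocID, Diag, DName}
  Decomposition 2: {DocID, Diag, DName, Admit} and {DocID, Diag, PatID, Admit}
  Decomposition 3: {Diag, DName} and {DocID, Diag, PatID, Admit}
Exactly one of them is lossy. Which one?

Decomposition 1: common = {Diag, DName}, closure = {DocID, Diag, PatID, DName, Admit} → lossless.
Decomposition 2: common = {DocID, Diag, Admit}, closure = {DocID, Diag, PatID, DName, Admit} → lossless.
Decomposition 3: common = {Diag}, closure = {Diag} → lossy.

Decomposition 3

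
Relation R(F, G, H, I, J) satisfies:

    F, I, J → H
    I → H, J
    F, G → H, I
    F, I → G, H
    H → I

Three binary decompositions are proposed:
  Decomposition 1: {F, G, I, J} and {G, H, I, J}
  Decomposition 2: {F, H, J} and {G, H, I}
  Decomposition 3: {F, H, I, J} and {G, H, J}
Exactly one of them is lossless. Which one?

Decomposition 1

Decomposition 1: common = {G, I, J}, closure = {G, H, I, J} → lossless.
Decomposition 2: common = {H}, closure = {H, I, J} → lossy.
Decomposition 3: common = {H, J}, closure = {H, I, J} → lossy.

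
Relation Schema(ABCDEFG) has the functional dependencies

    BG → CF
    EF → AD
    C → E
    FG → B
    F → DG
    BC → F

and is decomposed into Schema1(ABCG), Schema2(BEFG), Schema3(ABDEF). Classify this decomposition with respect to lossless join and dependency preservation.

Lossless test (chase): Rows 1 and 2 agree on BG; apply BG→CF and equate their CF entries. Rows 2 and 3 agree on EF; apply EF→AD and equate their AD entries. Rows 1 and 2 agree on C; apply C→E and equate their E entries. Rows 1 and 2 agree on F; apply F→DG and equate their DG entries. Rows 1 and 3 agree on F; apply F→DG and equate their DG entries. Rows 1 and 3 agree on BG; apply BG→CF and equate their CF entries. Row 1 is now all distinguished symbols — the join is lossless.
Dependency preservation: the restricted closure of {C} across the fragments never reaches {E}, so C → E cannot be enforced without a join — not preserved.

lossless but not dependency-preserving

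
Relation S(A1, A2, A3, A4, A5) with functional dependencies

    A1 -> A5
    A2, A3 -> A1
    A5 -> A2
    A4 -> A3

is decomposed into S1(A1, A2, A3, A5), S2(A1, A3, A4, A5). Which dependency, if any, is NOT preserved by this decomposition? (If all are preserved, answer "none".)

none

A1 → A5 lies within S1.
A2, A3 → A1 lies within S1.
A5 → A2 lies within S1.
A4 → A3 lies within S2.
Every dependency is enforceable on the fragments, so the decomposition is dependency-preserving.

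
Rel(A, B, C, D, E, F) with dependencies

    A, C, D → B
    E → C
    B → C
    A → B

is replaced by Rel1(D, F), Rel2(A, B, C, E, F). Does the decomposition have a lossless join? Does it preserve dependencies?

Lossless test: (F)⁺ = {F}, which is a superkey of neither fragment — lossy.
Dependency preservation: A, C, D → B is not contained in any single fragment, but the restricted closure of its left-hand side across the fragments still reaches the right-hand side; the remaining FDs each lie inside some fragment. All dependencies are preserved.

lossy but dependency-preserving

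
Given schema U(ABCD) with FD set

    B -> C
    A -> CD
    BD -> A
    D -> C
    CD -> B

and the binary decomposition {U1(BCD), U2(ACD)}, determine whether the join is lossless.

Yes

Common attributes: U1 ∩ U2 = {CD}.
Closure of {CD}: CD → B applies, adding B; BD → A applies, adding A. So (CD)⁺ = {ABCD}.
This closure contains every attribute of U1, so U1 ∩ U2 → U1. The join is lossless.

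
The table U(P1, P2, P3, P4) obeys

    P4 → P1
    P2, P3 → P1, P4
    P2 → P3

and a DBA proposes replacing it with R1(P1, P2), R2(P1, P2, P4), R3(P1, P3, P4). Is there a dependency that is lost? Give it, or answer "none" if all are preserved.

Check P2 → P3: no single fragment contains all of {P2, P3}, and the restricted closure of {P2} across the fragments never reaches {P3}.
P4 → P1 is preserved.
P2, P3 → P1, P4 is preserved.

P2 → P3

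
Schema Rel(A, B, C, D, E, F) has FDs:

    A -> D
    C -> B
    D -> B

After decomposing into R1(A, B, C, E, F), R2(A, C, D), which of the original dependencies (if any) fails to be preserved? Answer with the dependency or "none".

D -> B

Check D → B: no single fragment contains all of {B, D}, and the restricted closure of {D} across the fragments never reaches {B}.
A → D is preserved.
C → B is preserved.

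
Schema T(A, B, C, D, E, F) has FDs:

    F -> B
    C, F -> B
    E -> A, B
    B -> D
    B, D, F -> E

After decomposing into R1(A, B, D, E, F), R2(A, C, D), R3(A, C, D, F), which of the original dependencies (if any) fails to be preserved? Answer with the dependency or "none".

F → B lies within R1.
C, F → B: restricted closure across fragments reaches B.
E → A, B lies within R1.
B → D lies within R1.
B, D, F → E lies within R1.
Every dependency is enforceable on the fragments, so the decomposition is dependency-preserving.

none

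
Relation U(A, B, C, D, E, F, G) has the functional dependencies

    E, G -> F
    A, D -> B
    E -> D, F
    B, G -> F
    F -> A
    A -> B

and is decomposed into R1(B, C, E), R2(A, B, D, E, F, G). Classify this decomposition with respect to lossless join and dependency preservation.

Lossless test: (B, E)⁺ = {A, B, D, E, F}, which is a superkey of neither fragment — lossy.
Dependency preservation: every FD's attributes lie within a single fragment, so each can be enforced locally — preserved.

lossy but dependency-preserving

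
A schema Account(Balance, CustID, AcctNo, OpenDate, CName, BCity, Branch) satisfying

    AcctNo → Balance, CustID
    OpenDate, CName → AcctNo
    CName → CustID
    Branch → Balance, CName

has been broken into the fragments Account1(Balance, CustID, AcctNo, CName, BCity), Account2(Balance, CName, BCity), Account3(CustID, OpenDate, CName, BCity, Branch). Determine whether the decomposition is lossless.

Chase test. Columns are Balance, CustID, AcctNo, OpenDate, CName, BCity, Branch; row i has aⱼ where attribute j ∈ Accounti, else bᵢⱼ.
Initial tableau (one row per fragment):
  row 1: a1 a2 a3 b14 a5 a6 b17
  row 2: a1 b22 b23 b24 a5 a6 b27
  row 3: b31 a2 b33 a4 a5 a6 a7
Rows 1 and 2 agree on CName; apply CName→CustID and equate their CustID entries.
No row becomes fully distinguished — the join is lossy.

No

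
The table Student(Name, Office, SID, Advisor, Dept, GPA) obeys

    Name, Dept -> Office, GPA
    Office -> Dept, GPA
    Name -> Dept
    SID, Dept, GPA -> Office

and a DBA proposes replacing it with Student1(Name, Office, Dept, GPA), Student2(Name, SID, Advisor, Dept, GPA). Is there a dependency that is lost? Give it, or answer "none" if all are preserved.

SID, Dept, GPA -> Office

Check SID, Dept, GPA → Office: no single fragment contains all of {Office, SID, Dept, GPA}, and the restricted closure of {SID, Dept, GPA} across the fragments never reaches {Office}.
Name, Dept → Office, GPA is preserved.
Office → Dept, GPA is preserved.
Name → Dept is preserved.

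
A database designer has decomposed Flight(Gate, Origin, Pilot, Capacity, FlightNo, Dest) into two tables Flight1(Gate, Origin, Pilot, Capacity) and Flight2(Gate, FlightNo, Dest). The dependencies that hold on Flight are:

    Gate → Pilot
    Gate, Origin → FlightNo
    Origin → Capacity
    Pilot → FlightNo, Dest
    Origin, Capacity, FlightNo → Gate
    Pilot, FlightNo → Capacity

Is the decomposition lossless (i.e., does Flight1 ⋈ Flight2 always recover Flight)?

Common attributes: Flight1 ∩ Flight2 = {Gate}.
Closure of {Gate}: Gate → Pilot applies, adding Pilot; Pilot → FlightNo, Dest applies, adding FlightNo, Dest; Pilot, FlightNo → Capacity applies, adding Capacity. So (Gate)⁺ = {Gate, Pilot, Capacity, FlightNo, Dest}.
This closure contains every attribute of Flight2, so Flight1 ∩ Flight2 → Flight2. The join is lossless.

Yes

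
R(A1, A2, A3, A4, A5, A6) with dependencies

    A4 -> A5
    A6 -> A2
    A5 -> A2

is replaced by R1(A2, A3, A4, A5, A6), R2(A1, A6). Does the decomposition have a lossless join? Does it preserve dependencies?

Lossless test: (A6)⁺ = {A2, A6}, which is a superkey of neither fragment — lossy.
Dependency preservation: every FD's attributes lie within a single fragment, so each can be enforced locally — preserved.

lossy but dependency-preserving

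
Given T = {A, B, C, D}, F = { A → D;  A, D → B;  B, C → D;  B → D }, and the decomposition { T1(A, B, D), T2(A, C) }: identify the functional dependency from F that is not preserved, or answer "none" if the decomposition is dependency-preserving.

none

A → D lies within T1.
A, D → B lies within T1.
B, C → D: restricted closure across fragments reaches D.
B → D lies within T1.
Every dependency is enforceable on the fragments, so the decomposition is dependency-preserving.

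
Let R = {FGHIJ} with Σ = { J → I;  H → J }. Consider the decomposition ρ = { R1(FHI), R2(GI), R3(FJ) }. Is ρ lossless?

Chase test. Columns are FGHIJ; row i has aⱼ where attribute j ∈ Ri, else bᵢⱼ.
Initial tableau (one row per fragment):
  row 1: a1 b12 a3 a4 b15
  row 2: b21 a2 b23 a4 b25
  row 3: a1 b32 b33 b34 a5
No row becomes fully distinguished — the join is lossy.

No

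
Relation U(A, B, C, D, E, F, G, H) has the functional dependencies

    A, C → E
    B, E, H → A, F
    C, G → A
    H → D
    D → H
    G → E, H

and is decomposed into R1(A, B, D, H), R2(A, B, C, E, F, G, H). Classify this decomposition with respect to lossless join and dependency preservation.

lossless and dependency-preserving

Lossless test: (A, B, H)⁺ = {A, B, D, H}, which contains all of one fragment — lossless.
Dependency preservation: every FD's attributes lie within a single fragment, so each can be enforced locally — preserved.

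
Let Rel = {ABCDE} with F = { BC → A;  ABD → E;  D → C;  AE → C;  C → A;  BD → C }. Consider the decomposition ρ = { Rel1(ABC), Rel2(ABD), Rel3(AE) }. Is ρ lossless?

Chase test. Columns are ABCDE; row i has aⱼ where attribute j ∈ Reli, else bᵢⱼ.
Initial tableau (one row per fragment):
  row 1: a1 a2 a3 b14 b15
  row 2: a1 a2 b23 a4 b25
  row 3: a1 b32 b33 b34 a5
No row becomes fully distinguished — the join is lossy.

No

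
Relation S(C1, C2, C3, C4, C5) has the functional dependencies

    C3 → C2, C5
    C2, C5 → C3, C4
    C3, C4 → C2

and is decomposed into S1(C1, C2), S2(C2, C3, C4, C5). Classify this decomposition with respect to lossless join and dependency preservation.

lossy but dependency-preserving

Lossless test: (C2)⁺ = {C2}, which is a superkey of neither fragment — lossy.
Dependency preservation: every FD's attributes lie within a single fragment, so each can be enforced locally — preserved.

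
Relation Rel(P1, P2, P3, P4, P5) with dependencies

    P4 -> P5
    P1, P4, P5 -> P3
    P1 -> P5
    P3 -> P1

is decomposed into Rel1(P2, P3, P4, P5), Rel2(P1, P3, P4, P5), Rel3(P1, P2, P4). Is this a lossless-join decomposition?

Yes

Chase test. Columns are P1, P2, P3, P4, P5; row i has aⱼ where attribute j ∈ Reli, else bᵢⱼ.
Initial tableau (one row per fragment):
  row 1: b11 a2 a3 a4 a5
  row 2: a1 b22 a3 a4 a5
  row 3: a1 a2 b33 a4 b35
Rows 1 and 3 agree on P4; apply P4→P5 and equate their P5 entries.
Rows 2 and 3 agree on P1, P4, P5; apply P1, P4, P5→P3 and equate their P3 entries.
Rows 1 and 2 agree on P3; apply P3→P1 and equate their P1 entries.
Row 1 is now all distinguished symbols — the join is lossless.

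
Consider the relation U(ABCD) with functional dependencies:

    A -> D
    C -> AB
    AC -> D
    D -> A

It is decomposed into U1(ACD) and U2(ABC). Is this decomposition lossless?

Yes

Common attributes: U1 ∩ U2 = {AC}.
Closure of {AC}: A → D applies, adding D; C → AB applies, adding B. So (AC)⁺ = {ABCD}.
This closure contains every attribute of U1, so U1 ∩ U2 → U1. The join is lossless.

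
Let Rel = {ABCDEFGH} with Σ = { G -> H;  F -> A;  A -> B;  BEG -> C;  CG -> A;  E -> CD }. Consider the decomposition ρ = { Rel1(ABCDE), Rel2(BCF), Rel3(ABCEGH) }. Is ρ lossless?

Chase test. Columns are ABCDEFGH; row i has aⱼ where attribute j ∈ Reli, else bᵢⱼ.
Initial tableau (one row per fragment):
  row 1: a1 a2 a3 a4 a5 b16 b17 b18
  row 2: b21 a2 a3 b24 b25 a6 b27 b28
  row 3: a1 a2 a3 b34 a5 b36 a7 a8
Rows 1 and 3 agree on E; apply E→CD and equate their CD entries.
No row becomes fully distinguished — the join is lossy.

No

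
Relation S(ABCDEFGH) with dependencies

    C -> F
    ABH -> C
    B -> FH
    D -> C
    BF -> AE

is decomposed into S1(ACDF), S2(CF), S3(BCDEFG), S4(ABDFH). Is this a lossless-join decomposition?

Chase test. Columns are ABCDEFGH; row i has aⱼ where attribute j ∈ Si, else bᵢⱼ.
Initial tableau (one row per fragment):
  row 1: a1 b12 a3 a4 b15 a6 b17 b18
  row 2: b21 b22 a3 b24 b25 a6 b27 b28
  row 3: b31 a2 a3 a4 a5 a6 a7 b38
  row 4: a1 a2 b43 a4 b45 a6 b47 a8
Rows 3 and 4 agree on B; apply B→FH and equate their FH entries.
Rows 1 and 4 agree on D; apply D→C and equate their C entries.
Rows 3 and 4 agree on BF; apply BF→AE and equate their AE entries.
Row 3 is now all distinguished symbols — the join is lossless.

Yes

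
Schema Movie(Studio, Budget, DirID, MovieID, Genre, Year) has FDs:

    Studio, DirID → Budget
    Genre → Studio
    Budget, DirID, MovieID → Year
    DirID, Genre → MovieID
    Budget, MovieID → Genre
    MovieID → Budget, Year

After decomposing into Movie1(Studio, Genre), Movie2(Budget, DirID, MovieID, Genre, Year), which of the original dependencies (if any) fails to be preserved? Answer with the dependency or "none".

Check Studio, DirID → Budget: no single fragment contains all of {Studio, Budget, DirID}, and the restricted closure of {Studio, DirID} across the fragments never reaches {Budget}.
Genre → Studio is preserved.
Budget, DirID, MovieID → Year is preserved.
DirID, Genre → MovieID is preserved.
Budget, MovieID → Genre is preserved.
MovieID → Budget, Year is preserved.

Studio, DirID → Budget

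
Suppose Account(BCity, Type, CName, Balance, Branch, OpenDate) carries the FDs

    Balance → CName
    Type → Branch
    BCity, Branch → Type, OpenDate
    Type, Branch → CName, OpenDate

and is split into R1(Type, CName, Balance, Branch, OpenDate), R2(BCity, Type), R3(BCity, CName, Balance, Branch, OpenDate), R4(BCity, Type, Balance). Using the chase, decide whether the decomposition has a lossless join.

Yes

Chase test. Columns are BCity, Type, CName, Balance, Branch, OpenDate; row i has aⱼ where attribute j ∈ Ri, else bᵢⱼ.
Initial tableau (one row per fragment):
  row 1: b11 a2 a3 a4 a5 a6
  row 2: a1 a2 b23 b24 b25 b26
  row 3: a1 b32 a3 a4 a5 a6
  row 4: a1 a2 b43 a4 b45 b46
Rows 1 and 4 agree on Balance; apply Balance→CName and equate their CName entries.
Rows 1 and 2 agree on Type; apply Type→Branch and equate their Branch entries.
Rows 1 and 4 agree on Type; apply Type→Branch and equate their Branch entries.
Rows 2 and 3 agree on BCity, Branch; apply BCity, Branch→Type, OpenDate and equate their Type, OpenDate entries.
Rows 2 and 4 agree on BCity, Branch; apply BCity, Branch→Type, OpenDate and equate their Type, OpenDate entries.
Rows 1 and 2 agree on Type, Branch; apply Type, Branch→CName, OpenDate and equate their CName, OpenDate entries.
Row 3 is now all distinguished symbols — the join is lossless.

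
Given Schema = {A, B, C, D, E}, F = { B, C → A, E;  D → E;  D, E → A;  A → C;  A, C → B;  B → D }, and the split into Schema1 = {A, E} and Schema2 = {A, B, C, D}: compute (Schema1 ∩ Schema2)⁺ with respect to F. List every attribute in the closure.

A, B, C, D, E

Schema1 ∩ Schema2 = {A}.
A → C applies, adding C
A, C → B applies, adding B
B → D applies, adding D
B, C → A, E applies, adding E
Closure: {A, B, C, D, E}.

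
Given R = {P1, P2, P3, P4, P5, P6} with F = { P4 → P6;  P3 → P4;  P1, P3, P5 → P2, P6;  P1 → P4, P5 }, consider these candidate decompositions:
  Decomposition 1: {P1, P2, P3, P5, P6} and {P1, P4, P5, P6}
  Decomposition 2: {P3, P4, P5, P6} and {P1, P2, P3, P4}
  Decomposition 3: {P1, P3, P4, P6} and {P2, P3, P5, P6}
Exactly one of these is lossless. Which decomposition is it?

Decomposition 1: common = {P1, P5, P6}, closure = {P1, P4, P5, P6} → lossless.
Decomposition 2: common = {P3, P4}, closure = {P3, P4, P6} → lossy.
Decomposition 3: common = {P3, P6}, closure = {P3, P4, P6} → lossy.

Decomposition 1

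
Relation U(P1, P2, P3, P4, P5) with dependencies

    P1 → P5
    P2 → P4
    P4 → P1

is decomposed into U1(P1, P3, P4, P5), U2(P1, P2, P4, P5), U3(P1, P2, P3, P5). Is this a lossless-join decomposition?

Chase test. Columns are P1, P2, P3, P4, P5; row i has aⱼ where attribute j ∈ Ui, else bᵢⱼ.
Initial tableau (one row per fragment):
  row 1: a1 b12 a3 a4 a5
  row 2: a1 a2 b23 a4 a5
  row 3: a1 a2 a3 b34 a5
Rows 2 and 3 agree on P2; apply P2→P4 and equate their P4 entries.
Row 3 is now all distinguished symbols — the join is lossless.

Yes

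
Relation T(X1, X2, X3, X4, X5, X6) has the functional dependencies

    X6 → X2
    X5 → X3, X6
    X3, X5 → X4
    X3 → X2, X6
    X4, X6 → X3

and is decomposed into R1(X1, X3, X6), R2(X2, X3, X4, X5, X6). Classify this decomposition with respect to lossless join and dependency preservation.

lossy but dependency-preserving

Lossless test: (X3, X6)⁺ = {X2, X3, X6}, which is a superkey of neither fragment — lossy.
Dependency preservation: every FD's attributes lie within a single fragment, so each can be enforced locally — preserved.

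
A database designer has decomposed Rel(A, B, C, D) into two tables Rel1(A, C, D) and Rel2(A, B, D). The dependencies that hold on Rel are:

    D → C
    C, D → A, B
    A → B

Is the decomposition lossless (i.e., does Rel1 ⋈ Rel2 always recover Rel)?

Common attributes: Rel1 ∩ Rel2 = {A, D}.
Closure of {A, D}: D → C applies, adding C; C, D → A, B applies, adding B. So (A, D)⁺ = {A, B, C, D}.
This closure contains every attribute of Rel1, so Rel1 ∩ Rel2 → Rel1. The join is lossless.

Yes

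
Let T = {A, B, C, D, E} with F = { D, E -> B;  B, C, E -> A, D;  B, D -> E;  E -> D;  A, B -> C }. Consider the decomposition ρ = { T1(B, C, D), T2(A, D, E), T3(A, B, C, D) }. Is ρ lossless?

Chase test. Columns are A, B, C, D, E; row i has aⱼ where attribute j ∈ Ti, else bᵢⱼ.
Initial tableau (one row per fragment):
  row 1: b11 a2 a3 a4 b15
  row 2: a1 b22 b23 a4 a5
  row 3: a1 a2 a3 a4 b35
Rows 1 and 3 agree on B, D; apply B, D→E and equate their E entries.
Rows 1 and 3 agree on B, C, E; apply B, C, E→A, D and equate their A, D entries.
No row becomes fully distinguished — the join is lossy.

No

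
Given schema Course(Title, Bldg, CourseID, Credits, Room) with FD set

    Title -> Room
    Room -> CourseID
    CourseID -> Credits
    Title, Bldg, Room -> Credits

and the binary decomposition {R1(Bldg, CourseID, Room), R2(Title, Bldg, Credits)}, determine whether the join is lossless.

Common attributes: R1 ∩ R2 = {Bldg}.
No dependency enlarges {Bldg}, so (Bldg)⁺ = {Bldg}.
The closure contains neither all of R1 = {Bldg, CourseID, Room} nor all of R2 = {Title, Bldg, Credits}, so the common attributes are not a superkey of either fragment. The join is lossy.

No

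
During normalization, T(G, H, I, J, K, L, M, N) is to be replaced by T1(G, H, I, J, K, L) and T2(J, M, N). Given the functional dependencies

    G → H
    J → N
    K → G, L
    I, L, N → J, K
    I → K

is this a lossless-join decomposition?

No

Common attributes: T1 ∩ T2 = {J}.
Closure of {J}: J → N applies, adding N. So (J)⁺ = {J, N}.
The closure contains neither all of T1 = {G, H, I, J, K, L} nor all of T2 = {J, M, N}, so the common attributes are not a superkey of either fragment. The join is lossy.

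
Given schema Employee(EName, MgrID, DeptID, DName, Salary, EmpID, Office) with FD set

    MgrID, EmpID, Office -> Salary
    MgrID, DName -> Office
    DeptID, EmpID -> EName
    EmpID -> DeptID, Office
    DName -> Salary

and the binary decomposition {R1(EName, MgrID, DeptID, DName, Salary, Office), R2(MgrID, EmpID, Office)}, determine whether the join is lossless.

No

Common attributes: R1 ∩ R2 = {MgrID, Office}.
No dependency enlarges {MgrID, Office}, so (MgrID, Office)⁺ = {MgrID, Office}.
The closure contains neither all of R1 = {EName, MgrID, DeptID, DName, Salary, Office} nor all of R2 = {MgrID, EmpID, Office}, so the common attributes are not a superkey of either fragment. The join is lossy.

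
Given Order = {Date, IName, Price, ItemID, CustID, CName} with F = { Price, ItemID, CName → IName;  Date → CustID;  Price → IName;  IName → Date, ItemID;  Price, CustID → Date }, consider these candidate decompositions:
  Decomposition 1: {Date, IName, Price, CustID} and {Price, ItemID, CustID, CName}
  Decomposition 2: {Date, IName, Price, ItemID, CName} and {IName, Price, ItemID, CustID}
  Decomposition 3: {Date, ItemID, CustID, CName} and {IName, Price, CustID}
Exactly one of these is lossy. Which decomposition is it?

Decomposition 1: common = {Price, CustID}, closure = {Date, IName, Price, ItemID, CustID} → lossless.
Decomposition 2: common = {IName, Price, ItemID}, closure = {Date, IName, Price, ItemID, CustID} → lossless.
Decomposition 3: common = {CustID}, closure = {CustID} → lossy.

Decomposition 3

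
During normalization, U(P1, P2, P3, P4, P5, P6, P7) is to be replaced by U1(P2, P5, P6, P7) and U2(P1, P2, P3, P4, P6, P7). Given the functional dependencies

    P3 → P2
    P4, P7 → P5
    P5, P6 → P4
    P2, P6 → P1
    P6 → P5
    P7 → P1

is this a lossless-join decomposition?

Yes

Common attributes: U1 ∩ U2 = {P2, P6, P7}.
Closure of {P2, P6, P7}: P2, P6 → P1 applies, adding P1; P6 → P5 applies, adding P5; P5, P6 → P4 applies, adding P4. So (P2, P6, P7)⁺ = {P1, P2, P4, P5, P6, P7}.
This closure contains every attribute of U1, so U1 ∩ U2 → U1. The join is lossless.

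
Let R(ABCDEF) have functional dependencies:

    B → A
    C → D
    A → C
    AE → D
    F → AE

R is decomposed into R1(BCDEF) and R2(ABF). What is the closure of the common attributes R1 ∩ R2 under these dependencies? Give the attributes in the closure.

R1 ∩ R2 = {BF}.
B → A applies, adding A
A → C applies, adding C
F → AE applies, adding E
C → D applies, adding D
Closure: {ABCDEF}.

ABCDEF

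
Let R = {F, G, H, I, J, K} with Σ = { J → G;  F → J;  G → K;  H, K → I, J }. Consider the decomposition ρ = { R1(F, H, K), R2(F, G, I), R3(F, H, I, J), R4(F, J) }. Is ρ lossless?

Yes

Chase test. Columns are F, G, H, I, J, K; row i has aⱼ where attribute j ∈ Ri, else bᵢⱼ.
Initial tableau (one row per fragment):
  row 1: a1 b12 a3 b14 b15 a6
  row 2: a1 a2 b23 a4 b25 b26
  row 3: a1 b32 a3 a4 a5 b36
  row 4: a1 b42 b43 b44 a5 b46
Rows 3 and 4 agree on J; apply J→G and equate their G entries.
Rows 1 and 2 agree on F; apply F→J and equate their J entries.
Rows 1 and 3 agree on F; apply F→J and equate their J entries.
Rows 3 and 4 agree on G; apply G→K and equate their K entries.
Rows 1 and 2 agree on J; apply J→G and equate their G entries.
Rows 1 and 3 agree on J; apply J→G and equate their G entries.
Rows 1 and 2 agree on G; apply G→K and equate their K entries.
Rows 1 and 3 agree on G; apply G→K and equate their K entries.
Rows 1 and 3 agree on H, K; apply H, K→I, J and equate their I, J entries.
Row 1 is now all distinguished symbols — the join is lossless.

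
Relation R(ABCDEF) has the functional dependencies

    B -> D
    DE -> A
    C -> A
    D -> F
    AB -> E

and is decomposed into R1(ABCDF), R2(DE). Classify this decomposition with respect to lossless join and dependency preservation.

lossy and not dependency-preserving

Lossless test: (D)⁺ = {DF}, which is a superkey of neither fragment — lossy.
Dependency preservation: the restricted closure of {DE} across the fragments never reaches {A}, so DE → A cannot be enforced without a join — not preserved.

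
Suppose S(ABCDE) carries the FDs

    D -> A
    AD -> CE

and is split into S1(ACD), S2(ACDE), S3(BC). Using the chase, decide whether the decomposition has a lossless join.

No

Chase test. Columns are ABCDE; row i has aⱼ where attribute j ∈ Si, else bᵢⱼ.
Initial tableau (one row per fragment):
  row 1: a1 b12 a3 a4 b15
  row 2: a1 b22 a3 a4 a5
  row 3: b31 a2 a3 b34 b35
Rows 1 and 2 agree on AD; apply AD→CE and equate their CE entries.
No row becomes fully distinguished — the join is lossy.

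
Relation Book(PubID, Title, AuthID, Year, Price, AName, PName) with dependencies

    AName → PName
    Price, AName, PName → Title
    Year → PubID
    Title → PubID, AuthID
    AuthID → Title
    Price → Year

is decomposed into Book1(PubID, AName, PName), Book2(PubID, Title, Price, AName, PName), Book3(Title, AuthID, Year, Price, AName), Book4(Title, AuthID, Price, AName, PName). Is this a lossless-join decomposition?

Yes

Chase test. Columns are PubID, Title, AuthID, Year, Price, AName, PName; row i has aⱼ where attribute j ∈ Booki, else bᵢⱼ.
Initial tableau (one row per fragment):
  row 1: a1 b12 b13 b14 b15 a6 a7
  row 2: a1 a2 b23 b24 a5 a6 a7
  row 3: b31 a2 a3 a4 a5 a6 b37
  row 4: b41 a2 a3 b44 a5 a6 a7
Rows 1 and 3 agree on AName; apply AName→PName and equate their PName entries.
Rows 2 and 3 agree on Title; apply Title→PubID, AuthID and equate their PubID, AuthID entries.
Rows 2 and 4 agree on Title; apply Title→PubID, AuthID and equate their PubID, AuthID entries.
Rows 2 and 3 agree on Price; apply Price→Year and equate their Year entries.
Rows 2 and 4 agree on Price; apply Price→Year and equate their Year entries.
Row 2 is now all distinguished symbols — the join is lossless.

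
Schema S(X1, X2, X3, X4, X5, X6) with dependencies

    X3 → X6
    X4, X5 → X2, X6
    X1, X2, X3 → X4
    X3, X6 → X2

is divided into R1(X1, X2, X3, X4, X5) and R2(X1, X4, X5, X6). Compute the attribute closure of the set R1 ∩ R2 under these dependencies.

R1 ∩ R2 = {X1, X4, X5}.
X4, X5 → X2, X6 applies, adding X2, X6
Closure: {X1, X2, X4, X5, X6}.

X1, X2, X4, X5, X6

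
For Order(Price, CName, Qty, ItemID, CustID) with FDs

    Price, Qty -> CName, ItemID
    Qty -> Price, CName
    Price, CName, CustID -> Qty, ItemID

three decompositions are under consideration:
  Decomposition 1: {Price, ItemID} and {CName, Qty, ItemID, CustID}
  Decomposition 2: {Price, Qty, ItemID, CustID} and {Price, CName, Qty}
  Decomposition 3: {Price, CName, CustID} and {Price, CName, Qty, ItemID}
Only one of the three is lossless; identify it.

Decomposition 1: common = {ItemID}, closure = {ItemID} → lossy.
Decomposition 2: common = {Price, Qty}, closure = {Price, CName, Qty, ItemID} → lossless.
Decomposition 3: common = {Price, CName}, closure = {Price, CName} → lossy.

Decomposition 2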